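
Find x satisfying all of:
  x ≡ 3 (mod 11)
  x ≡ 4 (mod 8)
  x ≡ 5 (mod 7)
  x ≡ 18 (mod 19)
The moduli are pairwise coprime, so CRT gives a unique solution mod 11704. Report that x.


Product of moduli M = 11 · 8 · 7 · 19 = 11704.
Merge one congruence at a time:
  Start: x ≡ 3 (mod 11).
  Combine with x ≡ 4 (mod 8); new modulus lcm = 88.
    Write x = 3 + 11·t and substitute into x ≡ 4 (mod 8): 11·t ≡ 4 − 3 = 1 (mod 8).
    Reduce coefficients mod 8: 3·t ≡ 1 (mod 8).
    The inverse of 3 mod 8 is 3 (since 3·3 = 9 = 1·8 + 1), so t ≡ 3·1 = 3 ≡ 3 (mod 8).
    Then x = 3 + 11·3 = 36, valid modulo lcm(11, 8) = 88: x ≡ 36 (mod 88).
  Combine with x ≡ 5 (mod 7); new modulus lcm = 616.
    Write x = 36 + 88·t and substitute into x ≡ 5 (mod 7): 88·t ≡ 5 − 36 = -31 (mod 7).
    Reduce coefficients mod 7: 4·t ≡ 4 (mod 7).
    The inverse of 4 mod 7 is 2 (since 4·2 = 8 = 1·7 + 1), so t ≡ 2·4 = 8 ≡ 1 (mod 7).
    Then x = 36 + 88·1 = 124, valid modulo lcm(88, 7) = 616: x ≡ 124 (mod 616).
  Combine with x ≡ 18 (mod 19); new modulus lcm = 11704.
    Write x = 124 + 616·t and substitute into x ≡ 18 (mod 19): 616·t ≡ 18 − 124 = -106 (mod 19).
    Reduce coefficients mod 19: 8·t ≡ 8 (mod 19).
    The inverse of 8 mod 19 is 12 (since 8·12 = 96 = 5·19 + 1), so t ≡ 12·8 = 96 ≡ 1 (mod 19).
    Then x = 124 + 616·1 = 740, valid modulo lcm(616, 19) = 11704: x ≡ 740 (mod 11704).
Verify against each original: 740 mod 11 = 3, 740 mod 8 = 4, 740 mod 7 = 5, 740 mod 19 = 18.

x ≡ 740 (mod 11704).


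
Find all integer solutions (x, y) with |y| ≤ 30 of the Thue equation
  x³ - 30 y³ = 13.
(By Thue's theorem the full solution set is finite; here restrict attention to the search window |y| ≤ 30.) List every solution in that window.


The equation is x³ - 30y³ = 13. For fixed y, x³ = 30·y³ + 13, so a solution requires the RHS to be a perfect cube.
Strategy: iterate y from -30 to 30, compute RHS = 30·y³ + 13, and check whether it is a (positive or negative) perfect cube.
Check small values of y:
  y = 0: RHS = 13 is not a perfect cube.
  y = 1: RHS = 43 is not a perfect cube.
  y = -1: RHS = -17 is not a perfect cube.
  y = 2: RHS = 253 is not a perfect cube.
  y = -2: RHS = -227 is not a perfect cube.
  y = 3: RHS = 823 is not a perfect cube.
  y = -3: RHS = -797 is not a perfect cube.
Continuing the search up to |y| = 30 finds no solutions either.
No (x, y) in the scanned range satisfies the equation.

No integer solutions with |y| ≤ 30.


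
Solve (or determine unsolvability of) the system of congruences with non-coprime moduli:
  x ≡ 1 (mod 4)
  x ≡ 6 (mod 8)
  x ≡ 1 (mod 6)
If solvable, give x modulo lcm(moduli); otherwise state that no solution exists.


Moduli 4, 8, 6 are not pairwise coprime, so CRT works modulo lcm(m_i) when all pairwise compatibility conditions hold.
Pairwise compatibility: gcd(m_i, m_j) must divide a_i - a_j for every pair.
Merge one congruence at a time:
  Start: x ≡ 1 (mod 4).
  Combine with x ≡ 6 (mod 8): gcd(4, 8) = 4, and 6 - 1 = 5 is NOT divisible by 4.
    ⇒ system is inconsistent (no integer solution).

No solution (the system is inconsistent).


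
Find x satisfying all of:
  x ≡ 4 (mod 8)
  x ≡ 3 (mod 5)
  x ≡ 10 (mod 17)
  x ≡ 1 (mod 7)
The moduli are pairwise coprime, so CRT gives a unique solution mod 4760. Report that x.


Product of moduli M = 8 · 5 · 17 · 7 = 4760.
Merge one congruence at a time:
  Start: x ≡ 4 (mod 8).
  Combine with x ≡ 3 (mod 5); new modulus lcm = 40.
    Write x = 4 + 8·t and substitute into x ≡ 3 (mod 5): 8·t ≡ 3 − 4 = -1 (mod 5).
    Reduce coefficients mod 5: 3·t ≡ 4 (mod 5).
    The inverse of 3 mod 5 is 2 (since 3·2 = 6 = 1·5 + 1), so t ≡ 2·4 = 8 ≡ 3 (mod 5).
    Then x = 4 + 8·3 = 28, valid modulo lcm(8, 5) = 40: x ≡ 28 (mod 40).
  Combine with x ≡ 10 (mod 17); new modulus lcm = 680.
    Write x = 28 + 40·t and substitute into x ≡ 10 (mod 17): 40·t ≡ 10 − 28 = -18 (mod 17).
    Reduce coefficients mod 17: 6·t ≡ 16 (mod 17).
    The inverse of 6 mod 17 is 3 (since 6·3 = 18 = 1·17 + 1), so t ≡ 3·16 = 48 ≡ 14 (mod 17).
    Then x = 28 + 40·14 = 588, valid modulo lcm(40, 17) = 680: x ≡ 588 (mod 680).
  Combine with x ≡ 1 (mod 7); new modulus lcm = 4760.
    Write x = 588 + 680·t and substitute into x ≡ 1 (mod 7): 680·t ≡ 1 − 588 = -587 (mod 7).
    Reduce coefficients mod 7: 1·t ≡ 1 (mod 7).
    So t ≡ 1 (mod 7).
    Then x = 588 + 680·1 = 1268, valid modulo lcm(680, 7) = 4760: x ≡ 1268 (mod 4760).
Verify against each original: 1268 mod 8 = 4, 1268 mod 5 = 3, 1268 mod 17 = 10, 1268 mod 7 = 1.

x ≡ 1268 (mod 4760).


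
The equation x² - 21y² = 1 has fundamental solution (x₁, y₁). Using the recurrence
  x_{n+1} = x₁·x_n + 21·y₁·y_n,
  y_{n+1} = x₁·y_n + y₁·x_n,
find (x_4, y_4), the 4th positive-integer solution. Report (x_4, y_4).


Step 1: Find the fundamental solution (x₁, y₁) of x² - 21y² = 1.
  Expand √21 as a continued fraction. a₀ = ⌊√21⌋ = 4; iterate m_{k+1} = d_k·a_k − m_k, d_{k+1} = (21 − m_{k+1}²)/d_k, a_{k+1} = ⌊(a₀ + m_{k+1})/d_{k+1}⌋ (starting m₀ = 0, d₀ = 1), with convergents p_k = a_k·p_{k-1} + p_{k-2}, q_k = a_k·q_{k-1} + q_{k-2} (p₋₁ = 1, q₋₁ = 0):
  k = 0: a₀ = 4; p₀/q₀ = 4/1; p₀² − 21·q₀² = 16 − 21 = -5.
  k = 1: m = 4, d = 5, a = ⌊(4 + 4)/5⌋ = 1; p/q = (1·4 + 1)/(1·1 + 0) = 5/1; p² − 21·q² = 25 − 21 = 4.
  k = 2: m = 1, d = 4, a = ⌊(4 + 1)/4⌋ = 1; p/q = (1·5 + 4)/(1·1 + 1) = 9/2; p² − 21·q² = 81 − 84 = -3.
  k = 3: m = 3, d = 3, a = ⌊(4 + 3)/3⌋ = 2; p/q = (2·9 + 5)/(2·2 + 1) = 23/5; p² − 21·q² = 529 − 525 = 4.
  k = 4: m = 3, d = 4, a = ⌊(4 + 3)/4⌋ = 1; p/q = (1·23 + 9)/(1·5 + 2) = 32/7; p² − 21·q² = 1024 − 1029 = -5.
  k = 5: m = 1, d = 5, a = ⌊(4 + 1)/5⌋ = 1; p/q = (1·32 + 23)/(1·7 + 5) = 55/12; p² − 21·q² = 3025 − 3024 = 1.
  The first convergent with p² − 21·q² = 1 gives the fundamental solution (x₁, y₁) = (55, 12).
Step 2: Apply the recurrence (x_{n+1}, y_{n+1}) = (x₁x_n + 21y₁y_n, x₁y_n + y₁x_n) repeatedly.
  From (x_1, y_1) = (55, 12): x_2 = 55·55 + 21·12·12 = 6049; y_2 = 55·12 + 12·55 = 1320.
  From (x_2, y_2) = (6049, 1320): x_3 = 55·6049 + 21·12·1320 = 665335; y_3 = 55·1320 + 12·6049 = 145188.
  From (x_3, y_3) = (665335, 145188): x_4 = 55·665335 + 21·12·145188 = 73180801; y_4 = 55·145188 + 12·665335 = 15969360.
Step 3: Verify x_4² - 21·y_4² = 5355429635001601 - 5355429635001600 = 1 (should be 1). ✓

(x_1, y_1) = (55, 12); (x_4, y_4) = (73180801, 15969360).


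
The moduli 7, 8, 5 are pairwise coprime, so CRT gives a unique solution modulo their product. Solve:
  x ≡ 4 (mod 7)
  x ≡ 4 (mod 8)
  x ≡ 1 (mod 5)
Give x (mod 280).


Moduli 7, 8, 5 are pairwise coprime; by CRT there is a unique solution modulo M = 7 · 8 · 5 = 280.
Solve pairwise, accumulating the modulus:
  Start with x ≡ 4 (mod 7).
  Combine with x ≡ 4 (mod 8): since gcd(7, 8) = 1, we get a unique residue mod 56.
    Write x = 4 + 7·t and substitute into x ≡ 4 (mod 8): 7·t ≡ 4 − 4 = 0 (mod 8).
    The inverse of 7 mod 8 is 7 (since 7·7 = 49 = 6·8 + 1), so t ≡ 7·0 = 0 ≡ 0 (mod 8).
    Then x = 4 + 7·0 = 4, valid modulo lcm(7, 8) = 56: x ≡ 4 (mod 56).
  Combine with x ≡ 1 (mod 5): since gcd(56, 5) = 1, we get a unique residue mod 280.
    Write x = 4 + 56·t and substitute into x ≡ 1 (mod 5): 56·t ≡ 1 − 4 = -3 (mod 5).
    Reduce coefficients mod 5: 1·t ≡ 2 (mod 5).
    So t ≡ 2 (mod 5).
    Then x = 4 + 56·2 = 116, valid modulo lcm(56, 5) = 280: x ≡ 116 (mod 280).
Verify: 116 mod 7 = 4 ✓, 116 mod 8 = 4 ✓, 116 mod 5 = 1 ✓.

x ≡ 116 (mod 280).


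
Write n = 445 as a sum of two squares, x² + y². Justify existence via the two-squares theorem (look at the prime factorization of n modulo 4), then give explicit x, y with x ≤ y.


Step 1: Factor n = 445 = 5 · 89.
Step 2: Check the mod-4 condition on each prime factor: 5 ≡ 1 (mod 4), exponent 1; 89 ≡ 1 (mod 4), exponent 1.
All primes ≡ 3 (mod 4) appear to even exponent (or don't appear), so by the two-squares theorem n IS expressible as a sum of two squares.
Step 3: Build a representation. Here n = 5 · 89 is a product of primes ≡ 1 (mod 4). Each prime p ≡ 1 (mod 4) is itself a sum of two squares; find a² by testing p − a² for a perfect square:
  5: 5 − 1² = 4 = 2² ⇒ 5 = 1² + 2².
  89: 89 − 1² = 88, 89 − 2² = 85, 89 − 3² = 80, 89 − 4² = 73, 89 − 5² = 64 = 8² ⇒ 89 = 5² + 8².
  Combine using the Brahmagupta–Fibonacci identity (a² + b²)(c² + d²) = (ac − bd)² + (ad + bc)² = (ac + bd)² + (ad − bc)²:
  5 · 89 = 445: from (1² + 2²)(5² + 8²), take (1·5 − 2·8, 1·8 + 2·5) = (5 − 16, 8 + 10) = (-11, 18); dropping signs (only squares matter) gives (11, 18); check 11² + 18² = 121 + 324 = 445 ✓.
Step 4: Order so x ≤ y and verify: 11² + 18² = 121 + 324 = 445 = n. ✓

n = 445 = 11² + 18² (one valid representation with x ≤ y).


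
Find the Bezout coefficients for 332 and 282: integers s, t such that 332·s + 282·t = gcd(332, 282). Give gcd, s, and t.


Euclidean algorithm on (332, 282) — divide until remainder is 0:
  332 = 1 · 282 + 50
  282 = 5 · 50 + 32
  50 = 1 · 32 + 18
  32 = 1 · 18 + 14
  18 = 1 · 14 + 4
  14 = 3 · 4 + 2
  4 = 2 · 2 + 0
gcd(332, 282) = 2.
Track Bezout coefficients alongside the remainders: start with r₀ = 332 = a·1 + b·0 (s = 1, t = 0) and r₁ = 282 = a·0 + b·1 (s = 0, t = 1); each new remainder r_{k+1} = r_{k-1} − q_k·r_k inherits s_{k+1} = s_{k-1} − q_k·s_k, t_{k+1} = t_{k-1} − q_k·t_k, so r_k = a·s_k + b·t_k at every step:
  q = 1: r = 50, s = 1 − 1·0 = 1, t = 0 − 1·1 = -1  (check: 332·1 + 282·(-1) = 50)
  q = 5: r = 32, s = 0 − 5·1 = -5, t = 1 − 5·(-1) = 6  (check: 332·(-5) + 282·6 = 32)
  q = 1: r = 18, s = 1 − 1·(-5) = 6, t = -1 − 1·6 = -7  (check: 332·6 + 282·(-7) = 18)
  q = 1: r = 14, s = -5 − 1·6 = -11, t = 6 − 1·(-7) = 13  (check: 332·(-11) + 282·13 = 14)
  q = 1: r = 4, s = 6 − 1·(-11) = 17, t = -7 − 1·13 = -20  (check: 332·17 + 282·(-20) = 4)
  q = 3: r = 2, s = -11 − 3·17 = -62, t = 13 − 3·(-20) = 73  (check: 332·(-62) + 282·73 = 2)
The row with r = 2 (the gcd) gives the Bezout coefficients s = -62, t = 73.
Result: 332 · (-62) + 282 · (73) = 2.

gcd(332, 282) = 2; s = -62, t = 73 (check: 332·(-62) + 282·73 = 2).


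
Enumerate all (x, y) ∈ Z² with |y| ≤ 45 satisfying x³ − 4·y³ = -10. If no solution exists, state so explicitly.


The equation is x³ - 4y³ = -10. For fixed y, x³ = 4·y³ − 10, so a solution requires the RHS to be a perfect cube.
Strategy: iterate y from -45 to 45, compute RHS = 4·y³ − 10, and check whether it is a (positive or negative) perfect cube.
Check small values of y:
  y = 0: RHS = -10 is not a perfect cube.
  y = 1: RHS = -6 is not a perfect cube.
  y = -1: RHS = -14 is not a perfect cube.
  y = 2: RHS = 22 is not a perfect cube.
  y = -2: RHS = -42 is not a perfect cube.
  y = 3: RHS = 98 is not a perfect cube.
  y = -3: RHS = -118 is not a perfect cube.
Continuing the search up to |y| = 45 finds no solutions either.
No (x, y) in the scanned range satisfies the equation.

No integer solutions with |y| ≤ 45.


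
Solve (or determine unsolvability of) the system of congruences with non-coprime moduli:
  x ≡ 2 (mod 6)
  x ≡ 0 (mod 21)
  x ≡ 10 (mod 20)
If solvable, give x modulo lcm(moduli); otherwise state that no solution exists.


Moduli 6, 21, 20 are not pairwise coprime, so CRT works modulo lcm(m_i) when all pairwise compatibility conditions hold.
Pairwise compatibility: gcd(m_i, m_j) must divide a_i - a_j for every pair.
Merge one congruence at a time:
  Start: x ≡ 2 (mod 6).
  Combine with x ≡ 0 (mod 21): gcd(6, 21) = 3, and 0 - 2 = -2 is NOT divisible by 3.
    ⇒ system is inconsistent (no integer solution).

No solution (the system is inconsistent).


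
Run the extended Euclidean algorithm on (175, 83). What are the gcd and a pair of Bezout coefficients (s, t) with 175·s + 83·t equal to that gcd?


Euclidean algorithm on (175, 83) — divide until remainder is 0:
  175 = 2 · 83 + 9
  83 = 9 · 9 + 2
  9 = 4 · 2 + 1
  2 = 2 · 1 + 0
gcd(175, 83) = 1.
Track Bezout coefficients alongside the remainders: start with r₀ = 175 = a·1 + b·0 (s = 1, t = 0) and r₁ = 83 = a·0 + b·1 (s = 0, t = 1); each new remainder r_{k+1} = r_{k-1} − q_k·r_k inherits s_{k+1} = s_{k-1} − q_k·s_k, t_{k+1} = t_{k-1} − q_k·t_k, so r_k = a·s_k + b·t_k at every step:
  q = 2: r = 9, s = 1 − 2·0 = 1, t = 0 − 2·1 = -2  (check: 175·1 + 83·(-2) = 9)
  q = 9: r = 2, s = 0 − 9·1 = -9, t = 1 − 9·(-2) = 19  (check: 175·(-9) + 83·19 = 2)
  q = 4: r = 1, s = 1 − 4·(-9) = 37, t = -2 − 4·19 = -78  (check: 175·37 + 83·(-78) = 1)
The row with r = 1 (the gcd) gives the Bezout coefficients s = 37, t = -78.
Result: 175 · (37) + 83 · (-78) = 1.

gcd(175, 83) = 1; s = 37, t = -78 (check: 175·37 + 83·(-78) = 1).


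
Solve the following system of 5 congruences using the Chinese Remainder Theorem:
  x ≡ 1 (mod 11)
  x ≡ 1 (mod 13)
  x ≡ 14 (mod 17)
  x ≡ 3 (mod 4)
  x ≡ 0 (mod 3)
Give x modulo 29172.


Product of moduli M = 11 · 13 · 17 · 4 · 3 = 29172.
Merge one congruence at a time:
  Start: x ≡ 1 (mod 11).
  Combine with x ≡ 1 (mod 13); new modulus lcm = 143.
    Write x = 1 + 11·t and substitute into x ≡ 1 (mod 13): 11·t ≡ 1 − 1 = 0 (mod 13).
    The inverse of 11 mod 13 is 6 (since 11·6 = 66 = 5·13 + 1), so t ≡ 6·0 = 0 ≡ 0 (mod 13).
    Then x = 1 + 11·0 = 1, valid modulo lcm(11, 13) = 143: x ≡ 1 (mod 143).
  Combine with x ≡ 14 (mod 17); new modulus lcm = 2431.
    Write x = 1 + 143·t and substitute into x ≡ 14 (mod 17): 143·t ≡ 14 − 1 = 13 (mod 17).
    Reduce coefficients mod 17: 7·t ≡ 13 (mod 17).
    The inverse of 7 mod 17 is 5 (since 7·5 = 35 = 2·17 + 1), so t ≡ 5·13 = 65 ≡ 14 (mod 17).
    Then x = 1 + 143·14 = 2003, valid modulo lcm(143, 17) = 2431: x ≡ 2003 (mod 2431).
  Combine with x ≡ 3 (mod 4); new modulus lcm = 9724.
    Write x = 2003 + 2431·t and substitute into x ≡ 3 (mod 4): 2431·t ≡ 3 − 2003 = -2000 (mod 4).
    Reduce coefficients mod 4: 3·t ≡ 0 (mod 4).
    The inverse of 3 mod 4 is 3 (since 3·3 = 9 = 2·4 + 1), so t ≡ 3·0 = 0 ≡ 0 (mod 4).
    Then x = 2003 + 2431·0 = 2003, valid modulo lcm(2431, 4) = 9724: x ≡ 2003 (mod 9724).
  Combine with x ≡ 0 (mod 3); new modulus lcm = 29172.
    Write x = 2003 + 9724·t and substitute into x ≡ 0 (mod 3): 9724·t ≡ 0 − 2003 = -2003 (mod 3).
    Reduce coefficients mod 3: 1·t ≡ 1 (mod 3).
    So t ≡ 1 (mod 3).
    Then x = 2003 + 9724·1 = 11727, valid modulo lcm(9724, 3) = 29172: x ≡ 11727 (mod 29172).
Verify against each original: 11727 mod 11 = 1, 11727 mod 13 = 1, 11727 mod 17 = 14, 11727 mod 4 = 3, 11727 mod 3 = 0.

x ≡ 11727 (mod 29172).


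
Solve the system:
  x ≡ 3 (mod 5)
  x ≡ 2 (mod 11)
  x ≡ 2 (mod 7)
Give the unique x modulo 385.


Moduli 5, 11, 7 are pairwise coprime; by CRT there is a unique solution modulo M = 5 · 11 · 7 = 385.
Solve pairwise, accumulating the modulus:
  Start with x ≡ 3 (mod 5).
  Combine with x ≡ 2 (mod 11): since gcd(5, 11) = 1, we get a unique residue mod 55.
    Write x = 3 + 5·t and substitute into x ≡ 2 (mod 11): 5·t ≡ 2 − 3 = -1 (mod 11).
    Reduce coefficients mod 11: 5·t ≡ 10 (mod 11).
    The inverse of 5 mod 11 is 9 (since 5·9 = 45 = 4·11 + 1), so t ≡ 9·10 = 90 ≡ 2 (mod 11).
    Then x = 3 + 5·2 = 13, valid modulo lcm(5, 11) = 55: x ≡ 13 (mod 55).
  Combine with x ≡ 2 (mod 7): since gcd(55, 7) = 1, we get a unique residue mod 385.
    Write x = 13 + 55·t and substitute into x ≡ 2 (mod 7): 55·t ≡ 2 − 13 = -11 (mod 7).
    Reduce coefficients mod 7: 6·t ≡ 3 (mod 7).
    The inverse of 6 mod 7 is 6 (since 6·6 = 36 = 5·7 + 1), so t ≡ 6·3 = 18 ≡ 4 (mod 7).
    Then x = 13 + 55·4 = 233, valid modulo lcm(55, 7) = 385: x ≡ 233 (mod 385).
Verify: 233 mod 5 = 3 ✓, 233 mod 11 = 2 ✓, 233 mod 7 = 2 ✓.

x ≡ 233 (mod 385).


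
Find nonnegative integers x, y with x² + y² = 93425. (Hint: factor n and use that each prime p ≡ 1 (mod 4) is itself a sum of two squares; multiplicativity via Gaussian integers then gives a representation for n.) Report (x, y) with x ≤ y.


Step 1: Factor n = 93425 = 5^2 · 37 · 101.
Step 2: Check the mod-4 condition on each prime factor: 5 ≡ 1 (mod 4), exponent 2; 37 ≡ 1 (mod 4), exponent 1; 101 ≡ 1 (mod 4), exponent 1.
All primes ≡ 3 (mod 4) appear to even exponent (or don't appear), so by the two-squares theorem n IS expressible as a sum of two squares.
Step 3: Build a representation. Group n = k² · m with k = 5 and m = 37 · 101 = 3737 (a product of primes ≡ 1 (mod 4)); a representation of m scales to one of n via (k·x)² + (k·y)² = k²(x² + y²). Each prime p ≡ 1 (mod 4) is itself a sum of two squares; find a² by testing p − a² for a perfect square:
  37: 37 − 1² = 36 = 6² ⇒ 37 = 1² + 6².
  101: 101 − 1² = 100 = 10² ⇒ 101 = 1² + 10².
  Combine using the Brahmagupta–Fibonacci identity (a² + b²)(c² + d²) = (ac − bd)² + (ad + bc)² = (ac + bd)² + (ad − bc)²:
  37 · 101 = 3737: from (1² + 6²)(1² + 10²), take (1·1 − 6·10, 1·10 + 6·1) = (1 − 60, 10 + 6) = (-59, 16); dropping signs (only squares matter) gives (59, 16); check 59² + 16² = 3481 + 256 = 3737 ✓.
  Scale by k = 5: (5·59, 5·16) = (295, 80).
Step 4: Order so x ≤ y and verify: 80² + 295² = 6400 + 87025 = 93425 = n. ✓

n = 93425 = 80² + 295² (one valid representation with x ≤ y).


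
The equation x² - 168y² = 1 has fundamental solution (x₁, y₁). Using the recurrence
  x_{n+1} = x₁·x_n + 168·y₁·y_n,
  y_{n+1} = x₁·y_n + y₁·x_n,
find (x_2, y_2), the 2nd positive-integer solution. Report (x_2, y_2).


Step 1: Find the fundamental solution (x₁, y₁) of x² - 168y² = 1.
  Expand √168 as a continued fraction. a₀ = ⌊√168⌋ = 12; iterate m_{k+1} = d_k·a_k − m_k, d_{k+1} = (168 − m_{k+1}²)/d_k, a_{k+1} = ⌊(a₀ + m_{k+1})/d_{k+1}⌋ (starting m₀ = 0, d₀ = 1), with convergents p_k = a_k·p_{k-1} + p_{k-2}, q_k = a_k·q_{k-1} + q_{k-2} (p₋₁ = 1, q₋₁ = 0):
  k = 0: a₀ = 12; p₀/q₀ = 12/1; p₀² − 168·q₀² = 144 − 168 = -24.
  k = 1: m = 12, d = 24, a = ⌊(12 + 12)/24⌋ = 1; p/q = (1·12 + 1)/(1·1 + 0) = 13/1; p² − 168·q² = 169 − 168 = 1.
  The first convergent with p² − 168·q² = 1 gives the fundamental solution (x₁, y₁) = (13, 1).
Step 2: Apply the recurrence (x_{n+1}, y_{n+1}) = (x₁x_n + 168y₁y_n, x₁y_n + y₁x_n) repeatedly.
  From (x_1, y_1) = (13, 1): x_2 = 13·13 + 168·1·1 = 337; y_2 = 13·1 + 1·13 = 26.
Step 3: Verify x_2² - 168·y_2² = 113569 - 113568 = 1 (should be 1). ✓

(x_1, y_1) = (13, 1); (x_2, y_2) = (337, 26).


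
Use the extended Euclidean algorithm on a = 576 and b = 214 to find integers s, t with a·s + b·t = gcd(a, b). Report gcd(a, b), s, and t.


Euclidean algorithm on (576, 214) — divide until remainder is 0:
  576 = 2 · 214 + 148
  214 = 1 · 148 + 66
  148 = 2 · 66 + 16
  66 = 4 · 16 + 2
  16 = 8 · 2 + 0
gcd(576, 214) = 2.
Track Bezout coefficients alongside the remainders: start with r₀ = 576 = a·1 + b·0 (s = 1, t = 0) and r₁ = 214 = a·0 + b·1 (s = 0, t = 1); each new remainder r_{k+1} = r_{k-1} − q_k·r_k inherits s_{k+1} = s_{k-1} − q_k·s_k, t_{k+1} = t_{k-1} − q_k·t_k, so r_k = a·s_k + b·t_k at every step:
  q = 2: r = 148, s = 1 − 2·0 = 1, t = 0 − 2·1 = -2  (check: 576·1 + 214·(-2) = 148)
  q = 1: r = 66, s = 0 − 1·1 = -1, t = 1 − 1·(-2) = 3  (check: 576·(-1) + 214·3 = 66)
  q = 2: r = 16, s = 1 − 2·(-1) = 3, t = -2 − 2·3 = -8  (check: 576·3 + 214·(-8) = 16)
  q = 4: r = 2, s = -1 − 4·3 = -13, t = 3 − 4·(-8) = 35  (check: 576·(-13) + 214·35 = 2)
The row with r = 2 (the gcd) gives the Bezout coefficients s = -13, t = 35.
Result: 576 · (-13) + 214 · (35) = 2.

gcd(576, 214) = 2; s = -13, t = 35 (check: 576·(-13) + 214·35 = 2).


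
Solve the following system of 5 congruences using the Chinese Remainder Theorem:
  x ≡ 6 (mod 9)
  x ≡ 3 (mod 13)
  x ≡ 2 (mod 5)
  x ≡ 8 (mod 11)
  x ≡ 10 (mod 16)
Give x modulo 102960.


Product of moduli M = 9 · 13 · 5 · 11 · 16 = 102960.
Merge one congruence at a time:
  Start: x ≡ 6 (mod 9).
  Combine with x ≡ 3 (mod 13); new modulus lcm = 117.
    Write x = 6 + 9·t and substitute into x ≡ 3 (mod 13): 9·t ≡ 3 − 6 = -3 (mod 13).
    Reduce coefficients mod 13: 9·t ≡ 10 (mod 13).
    The inverse of 9 mod 13 is 3 (since 9·3 = 27 = 2·13 + 1), so t ≡ 3·10 = 30 ≡ 4 (mod 13).
    Then x = 6 + 9·4 = 42, valid modulo lcm(9, 13) = 117: x ≡ 42 (mod 117).
  Combine with x ≡ 2 (mod 5); new modulus lcm = 585.
    Write x = 42 + 117·t and substitute into x ≡ 2 (mod 5): 117·t ≡ 2 − 42 = -40 (mod 5).
    Reduce coefficients mod 5: 2·t ≡ 0 (mod 5).
    The inverse of 2 mod 5 is 3 (since 2·3 = 6 = 1·5 + 1), so t ≡ 3·0 = 0 ≡ 0 (mod 5).
    Then x = 42 + 117·0 = 42, valid modulo lcm(117, 5) = 585: x ≡ 42 (mod 585).
  Combine with x ≡ 8 (mod 11); new modulus lcm = 6435.
    Write x = 42 + 585·t and substitute into x ≡ 8 (mod 11): 585·t ≡ 8 − 42 = -34 (mod 11).
    Reduce coefficients mod 11: 2·t ≡ 10 (mod 11).
    The inverse of 2 mod 11 is 6 (since 2·6 = 12 = 1·11 + 1), so t ≡ 6·10 = 60 ≡ 5 (mod 11).
    Then x = 42 + 585·5 = 2967, valid modulo lcm(585, 11) = 6435: x ≡ 2967 (mod 6435).
  Combine with x ≡ 10 (mod 16); new modulus lcm = 102960.
    Write x = 2967 + 6435·t and substitute into x ≡ 10 (mod 16): 6435·t ≡ 10 − 2967 = -2957 (mod 16).
    Reduce coefficients mod 16: 3·t ≡ 3 (mod 16).
    The inverse of 3 mod 16 is 11 (since 3·11 = 33 = 2·16 + 1), so t ≡ 11·3 = 33 ≡ 1 (mod 16).
    Then x = 2967 + 6435·1 = 9402, valid modulo lcm(6435, 16) = 102960: x ≡ 9402 (mod 102960).
Verify against each original: 9402 mod 9 = 6, 9402 mod 13 = 3, 9402 mod 5 = 2, 9402 mod 11 = 8, 9402 mod 16 = 10.

x ≡ 9402 (mod 102960).


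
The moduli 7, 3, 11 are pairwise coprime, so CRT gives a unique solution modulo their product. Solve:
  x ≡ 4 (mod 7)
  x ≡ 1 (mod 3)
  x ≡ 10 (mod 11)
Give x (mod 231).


Moduli 7, 3, 11 are pairwise coprime; by CRT there is a unique solution modulo M = 7 · 3 · 11 = 231.
Solve pairwise, accumulating the modulus:
  Start with x ≡ 4 (mod 7).
  Combine with x ≡ 1 (mod 3): since gcd(7, 3) = 1, we get a unique residue mod 21.
    Write x = 4 + 7·t and substitute into x ≡ 1 (mod 3): 7·t ≡ 1 − 4 = -3 (mod 3).
    Reduce coefficients mod 3: 1·t ≡ 0 (mod 3).
    So t ≡ 0 (mod 3).
    Then x = 4 + 7·0 = 4, valid modulo lcm(7, 3) = 21: x ≡ 4 (mod 21).
  Combine with x ≡ 10 (mod 11): since gcd(21, 11) = 1, we get a unique residue mod 231.
    Write x = 4 + 21·t and substitute into x ≡ 10 (mod 11): 21·t ≡ 10 − 4 = 6 (mod 11).
    Reduce coefficients mod 11: 10·t ≡ 6 (mod 11).
    The inverse of 10 mod 11 is 10 (since 10·10 = 100 = 9·11 + 1), so t ≡ 10·6 = 60 ≡ 5 (mod 11).
    Then x = 4 + 21·5 = 109, valid modulo lcm(21, 11) = 231: x ≡ 109 (mod 231).
Verify: 109 mod 7 = 4 ✓, 109 mod 3 = 1 ✓, 109 mod 11 = 10 ✓.

x ≡ 109 (mod 231).


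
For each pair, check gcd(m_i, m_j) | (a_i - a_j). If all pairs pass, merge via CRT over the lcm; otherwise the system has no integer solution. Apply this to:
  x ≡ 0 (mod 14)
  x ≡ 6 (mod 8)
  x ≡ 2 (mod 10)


Moduli 14, 8, 10 are not pairwise coprime, so CRT works modulo lcm(m_i) when all pairwise compatibility conditions hold.
Pairwise compatibility: gcd(m_i, m_j) must divide a_i - a_j for every pair.
Merge one congruence at a time:
  Start: x ≡ 0 (mod 14).
  Combine with x ≡ 6 (mod 8): gcd(14, 8) = 2; 6 - 0 = 6, which IS divisible by 2, so compatible.
    Write x = 0 + 14·t and substitute into x ≡ 6 (mod 8): 14·t ≡ 6 − 0 = 6 (mod 8).
    Divide the congruence (and modulus) by g = 2: 7·t ≡ 3 (mod 4).
    Reduce coefficients mod 4: 3·t ≡ 3 (mod 4).
    The inverse of 3 mod 4 is 3 (since 3·3 = 9 = 2·4 + 1), so t ≡ 3·3 = 9 ≡ 1 (mod 4).
    Then x = 0 + 14·1 = 14, valid modulo lcm(14, 8) = 56: x ≡ 14 (mod 56).
  Combine with x ≡ 2 (mod 10): gcd(56, 10) = 2; 2 - 14 = -12, which IS divisible by 2, so compatible.
    Write x = 14 + 56·t and substitute into x ≡ 2 (mod 10): 56·t ≡ 2 − 14 = -12 (mod 10).
    Divide the congruence (and modulus) by g = 2: 28·t ≡ -6 (mod 5).
    Reduce coefficients mod 5: 3·t ≡ 4 (mod 5).
    The inverse of 3 mod 5 is 2 (since 3·2 = 6 = 1·5 + 1), so t ≡ 2·4 = 8 ≡ 3 (mod 5).
    Then x = 14 + 56·3 = 182, valid modulo lcm(56, 10) = 280: x ≡ 182 (mod 280).
Verify: 182 mod 14 = 0, 182 mod 8 = 6, 182 mod 10 = 2.

x ≡ 182 (mod 280).


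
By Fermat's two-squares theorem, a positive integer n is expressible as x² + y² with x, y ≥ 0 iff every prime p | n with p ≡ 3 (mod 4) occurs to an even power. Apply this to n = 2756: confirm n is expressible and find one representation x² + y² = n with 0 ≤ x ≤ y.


Step 1: Factor n = 2756 = 2^2 · 13 · 53.
Step 2: Check the mod-4 condition on each prime factor: 2 = 2 (special); 13 ≡ 1 (mod 4), exponent 1; 53 ≡ 1 (mod 4), exponent 1.
All primes ≡ 3 (mod 4) appear to even exponent (or don't appear), so by the two-squares theorem n IS expressible as a sum of two squares.
Step 3: Build a representation. Group n = k² · m with k = 2 and m = 13 · 53 = 689 (a product of primes ≡ 1 (mod 4)); a representation of m scales to one of n via (k·x)² + (k·y)² = k²(x² + y²). Each prime p ≡ 1 (mod 4) is itself a sum of two squares; find a² by testing p − a² for a perfect square:
  13: 13 − 1² = 12, 13 − 2² = 9 = 3² ⇒ 13 = 2² + 3².
  53: 53 − 1² = 52, 53 − 2² = 49 = 7² ⇒ 53 = 2² + 7².
  Combine using the Brahmagupta–Fibonacci identity (a² + b²)(c² + d²) = (ac − bd)² + (ad + bc)² = (ac + bd)² + (ad − bc)²:
  13 · 53 = 689: from (2² + 3²)(2² + 7²), take (2·2 − 3·7, 2·7 + 3·2) = (4 − 21, 14 + 6) = (-17, 20); dropping signs (only squares matter) gives (17, 20); check 17² + 20² = 289 + 400 = 689 ✓.
  Scale by k = 2: (2·17, 2·20) = (34, 40).
Step 4: Order so x ≤ y and verify: 34² + 40² = 1156 + 1600 = 2756 = n. ✓

n = 2756 = 34² + 40² (one valid representation with x ≤ y).


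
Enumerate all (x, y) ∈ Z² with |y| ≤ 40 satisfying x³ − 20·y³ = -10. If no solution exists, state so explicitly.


The equation is x³ - 20y³ = -10. For fixed y, x³ = 20·y³ − 10, so a solution requires the RHS to be a perfect cube.
Strategy: iterate y from -40 to 40, compute RHS = 20·y³ − 10, and check whether it is a (positive or negative) perfect cube.
Check small values of y:
  y = 0: RHS = -10 is not a perfect cube.
  y = 1: RHS = 10 is not a perfect cube.
  y = -1: RHS = -30 is not a perfect cube.
  y = 2: RHS = 150 is not a perfect cube.
  y = -2: RHS = -170 is not a perfect cube.
  y = 3: RHS = 530 is not a perfect cube.
  y = -3: RHS = -550 is not a perfect cube.
Continuing the search up to |y| = 40 finds no solutions either.
No (x, y) in the scanned range satisfies the equation.

No integer solutions with |y| ≤ 40.


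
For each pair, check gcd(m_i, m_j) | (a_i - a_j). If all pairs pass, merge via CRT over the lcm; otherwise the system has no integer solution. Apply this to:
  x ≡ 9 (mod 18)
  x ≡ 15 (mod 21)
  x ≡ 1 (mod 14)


Moduli 18, 21, 14 are not pairwise coprime, so CRT works modulo lcm(m_i) when all pairwise compatibility conditions hold.
Pairwise compatibility: gcd(m_i, m_j) must divide a_i - a_j for every pair.
Merge one congruence at a time:
  Start: x ≡ 9 (mod 18).
  Combine with x ≡ 15 (mod 21): gcd(18, 21) = 3; 15 - 9 = 6, which IS divisible by 3, so compatible.
    Write x = 9 + 18·t and substitute into x ≡ 15 (mod 21): 18·t ≡ 15 − 9 = 6 (mod 21).
    Divide the congruence (and modulus) by g = 3: 6·t ≡ 2 (mod 7).
    The inverse of 6 mod 7 is 6 (since 6·6 = 36 = 5·7 + 1), so t ≡ 6·2 = 12 ≡ 5 (mod 7).
    Then x = 9 + 18·5 = 99, valid modulo lcm(18, 21) = 126: x ≡ 99 (mod 126).
  Combine with x ≡ 1 (mod 14): gcd(126, 14) = 14; 1 - 99 = -98, which IS divisible by 14, so compatible.
    Write x = 99 + 126·t and substitute into x ≡ 1 (mod 14): 126·t ≡ 1 − 99 = -98 (mod 14).
    Divide the congruence (and modulus) by g = 14: 9·t ≡ -7 (mod 1).
    Modulo 1 every t works; take t = 0.
    Then x = 99 + 126·0 = 99, valid modulo lcm(126, 14) = 126: x ≡ 99 (mod 126).
Verify: 99 mod 18 = 9, 99 mod 21 = 15, 99 mod 14 = 1.

x ≡ 99 (mod 126).


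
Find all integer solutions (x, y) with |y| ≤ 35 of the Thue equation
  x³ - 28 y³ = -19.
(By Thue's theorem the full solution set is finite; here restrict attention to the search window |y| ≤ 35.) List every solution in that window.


The equation is x³ - 28y³ = -19. For fixed y, x³ = 28·y³ − 19, so a solution requires the RHS to be a perfect cube.
Strategy: iterate y from -35 to 35, compute RHS = 28·y³ − 19, and check whether it is a (positive or negative) perfect cube.
Check small values of y:
  y = 0: RHS = -19 is not a perfect cube.
  y = 1: RHS = 9 is not a perfect cube.
  y = -1: RHS = -47 is not a perfect cube.
  y = 2: RHS = 205 is not a perfect cube.
  y = -2: RHS = -243 is not a perfect cube.
  y = 3: RHS = 737 is not a perfect cube.
  y = -3: RHS = -775 is not a perfect cube.
Continuing the search up to |y| = 35 finds no solutions either.
No (x, y) in the scanned range satisfies the equation.

No integer solutions with |y| ≤ 35.


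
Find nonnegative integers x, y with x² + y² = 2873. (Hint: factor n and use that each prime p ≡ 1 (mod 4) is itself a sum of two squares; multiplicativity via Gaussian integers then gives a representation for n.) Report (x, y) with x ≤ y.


Step 1: Factor n = 2873 = 13^2 · 17.
Step 2: Check the mod-4 condition on each prime factor: 13 ≡ 1 (mod 4), exponent 2; 17 ≡ 1 (mod 4), exponent 1.
All primes ≡ 3 (mod 4) appear to even exponent (or don't appear), so by the two-squares theorem n IS expressible as a sum of two squares.
Step 3: Build a representation. Here n = 13 · 13 · 17 is a product of primes ≡ 1 (mod 4). Each prime p ≡ 1 (mod 4) is itself a sum of two squares; find a² by testing p − a² for a perfect square:
  13: 13 − 1² = 12, 13 − 2² = 9 = 3² ⇒ 13 = 2² + 3².
  17: 17 − 1² = 16 = 4² ⇒ 17 = 1² + 4².
  Combine using the Brahmagupta–Fibonacci identity (a² + b²)(c² + d²) = (ac − bd)² + (ad + bc)² = (ac + bd)² + (ad − bc)²:
  13 · 13 = 169: from (2² + 3²)(2² + 3²), take (2·2 − 3·3, 2·3 + 3·2) = (4 − 9, 6 + 6) = (-5, 12); dropping signs (only squares matter) gives (5, 12); check 5² + 12² = 25 + 144 = 169 ✓.
  169 · 17 = 2873: from (5² + 12²)(1² + 4²), take (5·1 − 12·4, 5·4 + 12·1) = (5 − 48, 20 + 12) = (-43, 32); dropping signs (only squares matter) gives (43, 32); check 43² + 32² = 1849 + 1024 = 2873 ✓.
Step 4: Order so x ≤ y and verify: 32² + 43² = 1024 + 1849 = 2873 = n. ✓

n = 2873 = 32² + 43² (one valid representation with x ≤ y).


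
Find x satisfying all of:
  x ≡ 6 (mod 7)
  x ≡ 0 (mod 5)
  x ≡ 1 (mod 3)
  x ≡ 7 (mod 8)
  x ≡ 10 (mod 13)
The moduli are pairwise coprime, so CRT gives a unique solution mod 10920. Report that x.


Product of moduli M = 7 · 5 · 3 · 8 · 13 = 10920.
Merge one congruence at a time:
  Start: x ≡ 6 (mod 7).
  Combine with x ≡ 0 (mod 5); new modulus lcm = 35.
    Write x = 6 + 7·t and substitute into x ≡ 0 (mod 5): 7·t ≡ 0 − 6 = -6 (mod 5).
    Reduce coefficients mod 5: 2·t ≡ 4 (mod 5).
    The inverse of 2 mod 5 is 3 (since 2·3 = 6 = 1·5 + 1), so t ≡ 3·4 = 12 ≡ 2 (mod 5).
    Then x = 6 + 7·2 = 20, valid modulo lcm(7, 5) = 35: x ≡ 20 (mod 35).
  Combine with x ≡ 1 (mod 3); new modulus lcm = 105.
    Write x = 20 + 35·t and substitute into x ≡ 1 (mod 3): 35·t ≡ 1 − 20 = -19 (mod 3).
    Reduce coefficients mod 3: 2·t ≡ 2 (mod 3).
    The inverse of 2 mod 3 is 2 (since 2·2 = 4 = 1·3 + 1), so t ≡ 2·2 = 4 ≡ 1 (mod 3).
    Then x = 20 + 35·1 = 55, valid modulo lcm(35, 3) = 105: x ≡ 55 (mod 105).
  Combine with x ≡ 7 (mod 8); new modulus lcm = 840.
    Write x = 55 + 105·t and substitute into x ≡ 7 (mod 8): 105·t ≡ 7 − 55 = -48 (mod 8).
    Reduce coefficients mod 8: 1·t ≡ 0 (mod 8).
    So t ≡ 0 (mod 8).
    Then x = 55 + 105·0 = 55, valid modulo lcm(105, 8) = 840: x ≡ 55 (mod 840).
  Combine with x ≡ 10 (mod 13); new modulus lcm = 10920.
    Write x = 55 + 840·t and substitute into x ≡ 10 (mod 13): 840·t ≡ 10 − 55 = -45 (mod 13).
    Reduce coefficients mod 13: 8·t ≡ 7 (mod 13).
    The inverse of 8 mod 13 is 5 (since 8·5 = 40 = 3·13 + 1), so t ≡ 5·7 = 35 ≡ 9 (mod 13).
    Then x = 55 + 840·9 = 7615, valid modulo lcm(840, 13) = 10920: x ≡ 7615 (mod 10920).
Verify against each original: 7615 mod 7 = 6, 7615 mod 5 = 0, 7615 mod 3 = 1, 7615 mod 8 = 7, 7615 mod 13 = 10.

x ≡ 7615 (mod 10920).


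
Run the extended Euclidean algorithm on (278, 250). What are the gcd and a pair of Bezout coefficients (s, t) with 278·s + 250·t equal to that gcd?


Euclidean algorithm on (278, 250) — divide until remainder is 0:
  278 = 1 · 250 + 28
  250 = 8 · 28 + 26
  28 = 1 · 26 + 2
  26 = 13 · 2 + 0
gcd(278, 250) = 2.
Track Bezout coefficients alongside the remainders: start with r₀ = 278 = a·1 + b·0 (s = 1, t = 0) and r₁ = 250 = a·0 + b·1 (s = 0, t = 1); each new remainder r_{k+1} = r_{k-1} − q_k·r_k inherits s_{k+1} = s_{k-1} − q_k·s_k, t_{k+1} = t_{k-1} − q_k·t_k, so r_k = a·s_k + b·t_k at every step:
  q = 1: r = 28, s = 1 − 1·0 = 1, t = 0 − 1·1 = -1  (check: 278·1 + 250·(-1) = 28)
  q = 8: r = 26, s = 0 − 8·1 = -8, t = 1 − 8·(-1) = 9  (check: 278·(-8) + 250·9 = 26)
  q = 1: r = 2, s = 1 − 1·(-8) = 9, t = -1 − 1·9 = -10  (check: 278·9 + 250·(-10) = 2)
The row with r = 2 (the gcd) gives the Bezout coefficients s = 9, t = -10.
Result: 278 · (9) + 250 · (-10) = 2.

gcd(278, 250) = 2; s = 9, t = -10 (check: 278·9 + 250·(-10) = 2).


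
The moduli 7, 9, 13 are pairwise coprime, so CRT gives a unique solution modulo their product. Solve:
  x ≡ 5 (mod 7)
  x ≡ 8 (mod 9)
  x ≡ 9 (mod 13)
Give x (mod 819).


Moduli 7, 9, 13 are pairwise coprime; by CRT there is a unique solution modulo M = 7 · 9 · 13 = 819.
Solve pairwise, accumulating the modulus:
  Start with x ≡ 5 (mod 7).
  Combine with x ≡ 8 (mod 9): since gcd(7, 9) = 1, we get a unique residue mod 63.
    Write x = 5 + 7·t and substitute into x ≡ 8 (mod 9): 7·t ≡ 8 − 5 = 3 (mod 9).
    The inverse of 7 mod 9 is 4 (since 7·4 = 28 = 3·9 + 1), so t ≡ 4·3 = 12 ≡ 3 (mod 9).
    Then x = 5 + 7·3 = 26, valid modulo lcm(7, 9) = 63: x ≡ 26 (mod 63).
  Combine with x ≡ 9 (mod 13): since gcd(63, 13) = 1, we get a unique residue mod 819.
    Write x = 26 + 63·t and substitute into x ≡ 9 (mod 13): 63·t ≡ 9 − 26 = -17 (mod 13).
    Reduce coefficients mod 13: 11·t ≡ 9 (mod 13).
    The inverse of 11 mod 13 is 6 (since 11·6 = 66 = 5·13 + 1), so t ≡ 6·9 = 54 ≡ 2 (mod 13).
    Then x = 26 + 63·2 = 152, valid modulo lcm(63, 13) = 819: x ≡ 152 (mod 819).
Verify: 152 mod 7 = 5 ✓, 152 mod 9 = 8 ✓, 152 mod 13 = 9 ✓.

x ≡ 152 (mod 819).


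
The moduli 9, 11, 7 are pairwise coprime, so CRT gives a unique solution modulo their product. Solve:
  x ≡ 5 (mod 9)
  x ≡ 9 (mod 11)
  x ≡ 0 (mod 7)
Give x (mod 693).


Moduli 9, 11, 7 are pairwise coprime; by CRT there is a unique solution modulo M = 9 · 11 · 7 = 693.
Solve pairwise, accumulating the modulus:
  Start with x ≡ 5 (mod 9).
  Combine with x ≡ 9 (mod 11): since gcd(9, 11) = 1, we get a unique residue mod 99.
    Write x = 5 + 9·t and substitute into x ≡ 9 (mod 11): 9·t ≡ 9 − 5 = 4 (mod 11).
    The inverse of 9 mod 11 is 5 (since 9·5 = 45 = 4·11 + 1), so t ≡ 5·4 = 20 ≡ 9 (mod 11).
    Then x = 5 + 9·9 = 86, valid modulo lcm(9, 11) = 99: x ≡ 86 (mod 99).
  Combine with x ≡ 0 (mod 7): since gcd(99, 7) = 1, we get a unique residue mod 693.
    Write x = 86 + 99·t and substitute into x ≡ 0 (mod 7): 99·t ≡ 0 − 86 = -86 (mod 7).
    Reduce coefficients mod 7: 1·t ≡ 5 (mod 7).
    So t ≡ 5 (mod 7).
    Then x = 86 + 99·5 = 581, valid modulo lcm(99, 7) = 693: x ≡ 581 (mod 693).
Verify: 581 mod 9 = 5 ✓, 581 mod 11 = 9 ✓, 581 mod 7 = 0 ✓.

x ≡ 581 (mod 693).


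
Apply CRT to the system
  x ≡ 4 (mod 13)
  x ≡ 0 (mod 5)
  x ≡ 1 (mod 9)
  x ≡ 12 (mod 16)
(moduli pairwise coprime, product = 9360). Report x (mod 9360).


Product of moduli M = 13 · 5 · 9 · 16 = 9360.
Merge one congruence at a time:
  Start: x ≡ 4 (mod 13).
  Combine with x ≡ 0 (mod 5); new modulus lcm = 65.
    Write x = 4 + 13·t and substitute into x ≡ 0 (mod 5): 13·t ≡ 0 − 4 = -4 (mod 5).
    Reduce coefficients mod 5: 3·t ≡ 1 (mod 5).
    The inverse of 3 mod 5 is 2 (since 3·2 = 6 = 1·5 + 1), so t ≡ 2·1 = 2 ≡ 2 (mod 5).
    Then x = 4 + 13·2 = 30, valid modulo lcm(13, 5) = 65: x ≡ 30 (mod 65).
  Combine with x ≡ 1 (mod 9); new modulus lcm = 585.
    Write x = 30 + 65·t and substitute into x ≡ 1 (mod 9): 65·t ≡ 1 − 30 = -29 (mod 9).
    Reduce coefficients mod 9: 2·t ≡ 7 (mod 9).
    The inverse of 2 mod 9 is 5 (since 2·5 = 10 = 1·9 + 1), so t ≡ 5·7 = 35 ≡ 8 (mod 9).
    Then x = 30 + 65·8 = 550, valid modulo lcm(65, 9) = 585: x ≡ 550 (mod 585).
  Combine with x ≡ 12 (mod 16); new modulus lcm = 9360.
    Write x = 550 + 585·t and substitute into x ≡ 12 (mod 16): 585·t ≡ 12 − 550 = -538 (mod 16).
    Reduce coefficients mod 16: 9·t ≡ 6 (mod 16).
    The inverse of 9 mod 16 is 9 (since 9·9 = 81 = 5·16 + 1), so t ≡ 9·6 = 54 ≡ 6 (mod 16).
    Then x = 550 + 585·6 = 4060, valid modulo lcm(585, 16) = 9360: x ≡ 4060 (mod 9360).
Verify against each original: 4060 mod 13 = 4, 4060 mod 5 = 0, 4060 mod 9 = 1, 4060 mod 16 = 12.

x ≡ 4060 (mod 9360).


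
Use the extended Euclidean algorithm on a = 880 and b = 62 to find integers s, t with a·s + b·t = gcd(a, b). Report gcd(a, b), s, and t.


Euclidean algorithm on (880, 62) — divide until remainder is 0:
  880 = 14 · 62 + 12
  62 = 5 · 12 + 2
  12 = 6 · 2 + 0
gcd(880, 62) = 2.
Track Bezout coefficients alongside the remainders: start with r₀ = 880 = a·1 + b·0 (s = 1, t = 0) and r₁ = 62 = a·0 + b·1 (s = 0, t = 1); each new remainder r_{k+1} = r_{k-1} − q_k·r_k inherits s_{k+1} = s_{k-1} − q_k·s_k, t_{k+1} = t_{k-1} − q_k·t_k, so r_k = a·s_k + b·t_k at every step:
  q = 14: r = 12, s = 1 − 14·0 = 1, t = 0 − 14·1 = -14  (check: 880·1 + 62·(-14) = 12)
  q = 5: r = 2, s = 0 − 5·1 = -5, t = 1 − 5·(-14) = 71  (check: 880·(-5) + 62·71 = 2)
The row with r = 2 (the gcd) gives the Bezout coefficients s = -5, t = 71.
Result: 880 · (-5) + 62 · (71) = 2.

gcd(880, 62) = 2; s = -5, t = 71 (check: 880·(-5) + 62·71 = 2).


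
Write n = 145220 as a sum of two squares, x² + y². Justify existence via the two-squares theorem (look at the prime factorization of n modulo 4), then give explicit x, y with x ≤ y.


Step 1: Factor n = 145220 = 2^2 · 5 · 53 · 137.
Step 2: Check the mod-4 condition on each prime factor: 2 = 2 (special); 5 ≡ 1 (mod 4), exponent 1; 53 ≡ 1 (mod 4), exponent 1; 137 ≡ 1 (mod 4), exponent 1.
All primes ≡ 3 (mod 4) appear to even exponent (or don't appear), so by the two-squares theorem n IS expressible as a sum of two squares.
Step 3: Build a representation. Group n = k² · m with k = 2 and m = 5 · 53 · 137 = 36305 (a product of primes ≡ 1 (mod 4)); a representation of m scales to one of n via (k·x)² + (k·y)² = k²(x² + y²). Each prime p ≡ 1 (mod 4) is itself a sum of two squares; find a² by testing p − a² for a perfect square:
  5: 5 − 1² = 4 = 2² ⇒ 5 = 1² + 2².
  53: 53 − 1² = 52, 53 − 2² = 49 = 7² ⇒ 53 = 2² + 7².
  137: 137 − 1² = 136, 137 − 2² = 133, 137 − 3² = 128, 137 − 4² = 121 = 11² ⇒ 137 = 4² + 11².
  Combine using the Brahmagupta–Fibonacci identity (a² + b²)(c² + d²) = (ac − bd)² + (ad + bc)² = (ac + bd)² + (ad − bc)²:
  5 · 53 = 265: from (1² + 2²)(2² + 7²), take (1·2 − 2·7, 1·7 + 2·2) = (2 − 14, 7 + 4) = (-12, 11); dropping signs (only squares matter) gives (12, 11); check 12² + 11² = 144 + 121 = 265 ✓.
  265 · 137 = 36305: from (12² + 11²)(4² + 11²), take (12·4 − 11·11, 12·11 + 11·4) = (48 − 121, 132 + 44) = (-73, 176); dropping signs (only squares matter) gives (73, 176); check 73² + 176² = 5329 + 30976 = 36305 ✓.
  Scale by k = 2: (2·73, 2·176) = (146, 352).
Step 4: Order so x ≤ y and verify: 146² + 352² = 21316 + 123904 = 145220 = n. ✓

n = 145220 = 146² + 352² (one valid representation with x ≤ y).
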